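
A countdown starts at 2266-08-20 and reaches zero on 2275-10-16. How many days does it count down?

3344

Aug 20, 2266 → Aug 20, 2267: 365 days.
Aug 20, 2267 → Aug 20, 2268: 366 days (Feb 29, 2268 is in that span).
Aug 20, 2268 → Aug 20, 2269: 365 days.
Aug 20, 2269 → Aug 20, 2270: 365 days.
Aug 20, 2270 → Aug 20, 2271: 365 days.
Aug 20, 2271 → Aug 20, 2272: 366 days (Feb 29, 2272 is in that span).
Aug 20, 2272 → Aug 20, 2273: 365 days.
Aug 20, 2273 → Aug 20, 2274: 365 days.
Aug 20, 2274 → Aug 20, 2275: 365 days.
Aug 20, 2275 → Sep 20, 2275: 31 days (August has 31).
Sep 20, 2275 → Oct 16, 2275: 26 days.
Total: 3344 days.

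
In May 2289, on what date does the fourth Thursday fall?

May 1, 2289 is a Wednesday.
The first Thursday is therefore May 2 (1 days later).
The fourth Thursday is 2 + 3×7 = May 23.

May 23, 2289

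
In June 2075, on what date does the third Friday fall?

June 21, 2075

June 1, 2075 is a Saturday.
The first Friday is therefore June 7 (6 days later).
The third Friday is 7 + 2×7 = June 21.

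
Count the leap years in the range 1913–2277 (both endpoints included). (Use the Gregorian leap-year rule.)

89

Multiples of 4 in [1913,2277]: 91.
Of those, multiples of 100: 3 (not leap unless ÷400).
Multiples of 400: 1.
Leap years = 91 − 3 + 1 = 89.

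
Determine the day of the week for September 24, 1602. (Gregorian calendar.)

Tuesday

Doomsday rule: the anchor day for the 1600s is Tuesday. For year 02: 2÷12 = 0 r 2, and 2÷4 = 0, so 0+2+0 = 2.
Tuesday + 2 ≡ Thursday — that's 1602's doomsday.
In September the doomsday date is Sep 5.
Sep 24 is 19 days after Sep 5; 19 mod 7 = 5, so Thursday + 5 = Tuesday.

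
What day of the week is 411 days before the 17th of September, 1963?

Sep 17, 1963 is a Tuesday.
411 mod 7 = 5, so 411 days before a Tuesday is Tuesday − 5 = Thursday.

Thursday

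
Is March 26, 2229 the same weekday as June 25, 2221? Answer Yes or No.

From Jun 25, 2221 to Mar 26, 2229 is 2831 days.
2831 mod 7 = 3, so they are different weekdays.
(Jun 25, 2221 is a Monday; Mar 26, 2229 is a Thursday.)

No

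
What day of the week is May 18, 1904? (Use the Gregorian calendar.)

Doomsday rule: the anchor day for the 1900s is Wednesday. For year 04: 4÷12 = 0 r 4, and 4÷4 = 1, so 0+4+1 = 5.
Wednesday + 5 ≡ Monday — that's 1904's doomsday.
In May the doomsday date is May 9.
May 18 is 9 days after May 9; 9 mod 7 = 2, so Monday + 2 = Wednesday.

Wednesday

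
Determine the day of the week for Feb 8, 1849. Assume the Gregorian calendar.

Thursday

Doomsday rule: the anchor day for the 1800s is Friday. For year 49: 49÷12 = 4 r 1, and 1÷4 = 0, so 4+1+0 = 5.
Friday + 5 ≡ Wednesday — that's 1849's doomsday.
In February the doomsday date is Feb 28 (1849 is not a leap year).
Feb 8 is 20 days before Feb 28; 20 mod 7 = 6, so Wednesday − 6 = Thursday.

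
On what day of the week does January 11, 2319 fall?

Doomsday rule: the anchor day for the 2300s is Wednesday. For year 19: 19÷12 = 1 r 7, and 7÷4 = 1, so 1+7+1 = 9.
Wednesday + 9 ≡ Friday — that's 2319's doomsday.
In January the doomsday date is Jan 3 (2319 is not a leap year).
Jan 11 is 8 days after Jan 3; 8 mod 7 = 1, so Friday + 1 = Saturday.

Saturday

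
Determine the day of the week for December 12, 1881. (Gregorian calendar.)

Doomsday rule: the anchor day for the 1800s is Friday. For year 81: 81÷12 = 6 r 9, and 9÷4 = 2, so 6+9+2 = 17.
Friday + 17 ≡ Monday — that's 1881's doomsday.
In December the doomsday date is Dec 12.
Dec 12 is the doomsday itself: Monday.

Monday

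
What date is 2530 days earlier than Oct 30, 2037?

November 26, 2030

−365 (one year) → Oct 30, 2036 (2165 left).
−366 (one year; includes Feb 29, 2036) → Oct 30, 2035 (1799 left).
−365 (one year) → Oct 30, 2034 (1434 left).
−365 (one year) → Oct 30, 2033 (1069 left).
−365 (one year) → Oct 30, 2032 (704 left).
−366 (one year; includes Feb 29, 2032) → Oct 30, 2031 (338 left).
−30 → Sep 30, 2031 (end of Sep, 30 days; 308 left).
−30 → Aug 31, 2031 (end of Aug, 31 days; 278 left).
−31 → Jul 31, 2031 (end of Jul, 31 days; 247 left).
−31 → Jun 30, 2031 (end of Jun, 30 days; 216 left).
−30 → May 31, 2031 (end of May, 31 days; 186 left).
−31 → Apr 30, 2031 (end of Apr, 30 days; 155 left).
−30 → Mar 31, 2031 (end of Mar, 31 days; 125 left).
−31 → Feb 28, 2031 (end of Feb, 28 days; 94 left).
−28 → Jan 31, 2031 (end of Jan, 31 days; 66 left).
−31 → Dec 31, 2030 (end of Dec, 31 days; 35 left).
−31 → Nov 30, 2030 (end of Nov, 30 days; 4 left).
−4 → Nov 26, 2030.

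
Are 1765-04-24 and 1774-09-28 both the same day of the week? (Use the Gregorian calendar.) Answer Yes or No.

From Apr 24, 1765 to Sep 28, 1774 is 3444 days.
3444 mod 7 = 0, so they are the same weekday.
(Apr 24, 1765 is a Wednesday; Sep 28, 1774 is a Wednesday.)

Yes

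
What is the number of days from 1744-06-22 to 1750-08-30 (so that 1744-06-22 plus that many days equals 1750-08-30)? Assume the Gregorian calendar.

2260

Jun 22, 1744 → Jun 22, 1745: 365 days.
Jun 22, 1745 → Jun 22, 1746: 365 days.
Jun 22, 1746 → Jun 22, 1747: 365 days.
Jun 22, 1747 → Jun 22, 1748: 366 days (Feb 29, 1748 is in that span).
Jun 22, 1748 → Jun 22, 1749: 365 days.
Jun 22, 1749 → Jun 22, 1750: 365 days.
Jun 22, 1750 → Jul 22, 1750: 30 days (June has 30).
Jul 22, 1750 → Aug 22, 1750: 31 days (July has 31).
Aug 22, 1750 → Aug 30, 1750: 8 days.
Total: 2260 days.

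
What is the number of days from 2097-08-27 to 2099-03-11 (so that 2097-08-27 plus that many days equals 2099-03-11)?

561

Aug 27, 2097 → Aug 27, 2098: 365 days.
Aug 27, 2098 → Sep 27, 2098: 31 days (August has 31).
Sep 27, 2098 → Oct 27, 2098: 30 days (September has 30).
Oct 27, 2098 → Nov 27, 2098: 31 days (October has 31).
Nov 27, 2098 → Dec 27, 2098: 30 days (November has 30).
Dec 27, 2098 → Jan 27, 2099: 31 days (December has 31).
Jan 27, 2099 → Feb 27, 2099: 31 days (January has 31).
Feb 27, 2099 → Mar 11, 2099: 12 days.
Total: 561 days.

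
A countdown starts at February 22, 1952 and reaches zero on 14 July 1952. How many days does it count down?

Feb 22, 1952 → Mar 22, 1952: 29 days (February has 29).
Mar 22, 1952 → Apr 22, 1952: 31 days (March has 31).
Apr 22, 1952 → May 22, 1952: 30 days (April has 30).
May 22, 1952 → Jun 22, 1952: 31 days (May has 31).
Jun 22, 1952 → Jul 14, 1952: 22 days.
Total: 143 days.

143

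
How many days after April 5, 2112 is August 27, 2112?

144

Apr 5, 2112 → May 5, 2112: 30 days (April has 30).
May 5, 2112 → Jun 5, 2112: 31 days (May has 31).
Jun 5, 2112 → Jul 5, 2112: 30 days (June has 30).
Jul 5, 2112 → Aug 5, 2112: 31 days (July has 31).
Aug 5, 2112 → Aug 27, 2112: 22 days.
Total: 144 days.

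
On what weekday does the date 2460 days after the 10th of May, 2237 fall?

First find the weekday of May 10, 2237. Doomsday rule: the anchor day for the 2200s is Friday. For year 37: 37÷12 = 3 r 1, and 1÷4 = 0, so 3+1+0 = 4.
Friday + 4 ≡ Tuesday — that's 2237's doomsday.
In May the doomsday date is May 9.
May 10 is 1 day after May 9; 1 mod 7 = 1, so Tuesday + 1 = Wednesday.
2460 mod 7 = 3, so 2460 days after a Wednesday is Wednesday + 3 = Saturday.

Saturday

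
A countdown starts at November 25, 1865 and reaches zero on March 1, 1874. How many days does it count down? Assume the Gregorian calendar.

Nov 25, 1865 → Nov 25, 1866: 365 days.
Nov 25, 1866 → Nov 25, 1867: 365 days.
Nov 25, 1867 → Nov 25, 1868: 366 days (Feb 29, 1868 is in that span).
Nov 25, 1868 → Nov 25, 1869: 365 days.
Nov 25, 1869 → Nov 25, 1870: 365 days.
Nov 25, 1870 → Nov 25, 1871: 365 days.
Nov 25, 1871 → Nov 25, 1872: 366 days (Feb 29, 1872 is in that span).
Nov 25, 1872 → Nov 25, 1873: 365 days.
Nov 25, 1873 → Dec 25, 1873: 30 days (November has 30).
Dec 25, 1873 → Jan 25, 1874: 31 days (December has 31).
Jan 25, 1874 → Feb 25, 1874: 31 days (January has 31).
Feb 25, 1874 → Mar 1, 1874: 4 days.
Total: 3018 days.

3018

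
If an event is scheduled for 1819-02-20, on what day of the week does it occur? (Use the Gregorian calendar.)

Saturday

Doomsday rule: the anchor day for the 1800s is Friday. For year 19: 19÷12 = 1 r 7, and 7÷4 = 1, so 1+7+1 = 9.
Friday + 9 ≡ Sunday — that's 1819's doomsday.
In February the doomsday date is Feb 28 (1819 is not a leap year).
Feb 20 is 8 days before Feb 28; 8 mod 7 = 1, so Sunday − 1 = Saturday.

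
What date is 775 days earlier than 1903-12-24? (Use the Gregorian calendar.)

November 9, 1901

−365 (one year) → Dec 24, 1902 (410 left).
−365 (one year) → Dec 24, 1901 (45 left).
−24 → Nov 30, 1901 (end of Nov, 30 days; 21 left).
−21 → Nov 9, 1901.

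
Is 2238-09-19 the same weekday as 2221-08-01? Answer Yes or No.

From Aug 1, 2221 to Sep 19, 2238 is 6258 days.
6258 mod 7 = 0, so they are the same weekday.
(Aug 1, 2221 is a Wednesday; Sep 19, 2238 is a Wednesday.)

Yes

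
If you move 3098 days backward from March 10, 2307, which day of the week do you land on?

First find the weekday of Mar 10, 2307. Doomsday rule: the anchor day for the 2300s is Wednesday. For year 07: 7÷12 = 0 r 7, and 7÷4 = 1, so 0+7+1 = 8.
Wednesday + 8 ≡ Thursday — that's 2307's doomsday.
In March the doomsday date is Mar 14.
Mar 10 is 4 days before Mar 14; 4 mod 7 = 4, so Thursday − 4 = Sunday.
3098 mod 7 = 4, so 3098 days before a Sunday is Sunday − 4 = Wednesday.

Wednesday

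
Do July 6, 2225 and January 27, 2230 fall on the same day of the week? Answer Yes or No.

Yes

From Jul 6, 2225 to Jan 27, 2230 is 1666 days.
1666 mod 7 = 0, so they are the same weekday.
(Jul 6, 2225 is a Wednesday; Jan 27, 2230 is a Wednesday.)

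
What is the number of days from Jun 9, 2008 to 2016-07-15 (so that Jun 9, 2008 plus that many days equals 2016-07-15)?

Jun 9, 2008 → Jun 9, 2009: 365 days.
Jun 9, 2009 → Jun 9, 2010: 365 days.
Jun 9, 2010 → Jun 9, 2011: 365 days.
Jun 9, 2011 → Jun 9, 2012: 366 days (Feb 29, 2012 is in that span).
Jun 9, 2012 → Jun 9, 2013: 365 days.
Jun 9, 2013 → Jun 9, 2014: 365 days.
Jun 9, 2014 → Jun 9, 2015: 365 days.
Jun 9, 2015 → Jun 9, 2016: 366 days (Feb 29, 2016 is in that span).
Jun 9, 2016 → Jul 9, 2016: 30 days (June has 30).
Jul 9, 2016 → Jul 15, 2016: 6 days.
Total: 2958 days.

2958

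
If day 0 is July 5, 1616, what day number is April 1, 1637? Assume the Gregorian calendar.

Jul 5, 1616 → Jul 5, 1617: 365 days.
Jul 5, 1617 → Jul 5, 1618: 365 days.
Jul 5, 1618 → Jul 5, 1619: 365 days.
Jul 5, 1619 → Jul 5, 1620: 366 days (Feb 29, 1620 is in that span).
Jul 5, 1620 → Jul 5, 1621: 365 days.
Jul 5, 1621 → Jul 5, 1622: 365 days.
Jul 5, 1622 → Jul 5, 1623: 365 days.
Jul 5, 1623 → Jul 5, 1624: 366 days (Feb 29, 1624 is in that span).
Jul 5, 1624 → Jul 5, 1625: 365 days.
Jul 5, 1625 → Jul 5, 1626: 365 days.
Jul 5, 1626 → Jul 5, 1627: 365 days.
Jul 5, 1627 → Jul 5, 1628: 366 days (Feb 29, 1628 is in that span).
Jul 5, 1628 → Jul 5, 1629: 365 days.
Jul 5, 1629 → Jul 5, 1630: 365 days.
Jul 5, 1630 → Jul 5, 1631: 365 days.
Jul 5, 1631 → Jul 5, 1632: 366 days (Feb 29, 1632 is in that span).
Jul 5, 1632 → Jul 5, 1633: 365 days.
Jul 5, 1633 → Jul 5, 1634: 365 days.
Jul 5, 1634 → Jul 5, 1635: 365 days.
Jul 5, 1635 → Jul 5, 1636: 366 days (Feb 29, 1636 is in that span).
Jul 5, 1636 → Aug 5, 1636: 31 days (July has 31).
Aug 5, 1636 → Sep 5, 1636: 31 days (August has 31).
Sep 5, 1636 → Oct 5, 1636: 30 days (September has 30).
Oct 5, 1636 → Nov 5, 1636: 31 days (October has 31).
Nov 5, 1636 → Dec 5, 1636: 30 days (November has 30).
Dec 5, 1636 → Jan 5, 1637: 31 days (December has 31).
Jan 5, 1637 → Feb 5, 1637: 31 days (January has 31).
Feb 5, 1637 → Mar 5, 1637: 28 days (February has 28).
Mar 5, 1637 → Apr 1, 1637: 27 days.
Total: 7575 days.

7575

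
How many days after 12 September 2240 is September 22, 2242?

740

Sep 12, 2240 → Sep 12, 2241: 365 days.
Sep 12, 2241 → Oct 12, 2241: 30 days (September has 30).
Oct 12, 2241 → Nov 12, 2241: 31 days (October has 31).
Nov 12, 2241 → Dec 12, 2241: 30 days (November has 30).
Dec 12, 2241 → Jan 12, 2242: 31 days (December has 31).
Jan 12, 2242 → Feb 12, 2242: 31 days (January has 31).
Feb 12, 2242 → Mar 12, 2242: 28 days (February has 28).
Mar 12, 2242 → Apr 12, 2242: 31 days (March has 31).
Apr 12, 2242 → May 12, 2242: 30 days (April has 30).
May 12, 2242 → Jun 12, 2242: 31 days (May has 31).
Jun 12, 2242 → Jul 12, 2242: 30 days (June has 30).
Jul 12, 2242 → Aug 12, 2242: 31 days (July has 31).
Aug 12, 2242 → Sep 12, 2242: 31 days (August has 31).
Sep 12, 2242 → Sep 22, 2242: 10 days.
Total: 740 days.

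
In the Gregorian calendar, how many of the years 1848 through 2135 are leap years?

70

Multiples of 4 in [1848,2135]: 72.
Of those, multiples of 100: 3 (not leap unless ÷400).
Multiples of 400: 1.
Leap years = 72 − 3 + 1 = 70.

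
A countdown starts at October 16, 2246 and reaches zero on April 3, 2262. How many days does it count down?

Oct 16, 2246 → Oct 16, 2247: 365 days.
Oct 16, 2247 → Oct 16, 2248: 366 days (Feb 29, 2248 is in that span).
Oct 16, 2248 → Oct 16, 2249: 365 days.
Oct 16, 2249 → Oct 16, 2250: 365 days.
Oct 16, 2250 → Oct 16, 2251: 365 days.
Oct 16, 2251 → Oct 16, 2252: 366 days (Feb 29, 2252 is in that span).
Oct 16, 2252 → Oct 16, 2253: 365 days.
Oct 16, 2253 → Oct 16, 2254: 365 days.
Oct 16, 2254 → Oct 16, 2255: 365 days.
Oct 16, 2255 → Oct 16, 2256: 366 days (Feb 29, 2256 is in that span).
Oct 16, 2256 → Oct 16, 2257: 365 days.
Oct 16, 2257 → Oct 16, 2258: 365 days.
Oct 16, 2258 → Oct 16, 2259: 365 days.
Oct 16, 2259 → Oct 16, 2260: 366 days (Feb 29, 2260 is in that span).
Oct 16, 2260 → Oct 16, 2261: 365 days.
Oct 16, 2261 → Nov 16, 2261: 31 days (October has 31).
Nov 16, 2261 → Dec 16, 2261: 30 days (November has 30).
Dec 16, 2261 → Jan 16, 2262: 31 days (December has 31).
Jan 16, 2262 → Feb 16, 2262: 31 days (January has 31).
Feb 16, 2262 → Mar 16, 2262: 28 days (February has 28).
Mar 16, 2262 → Apr 3, 2262: 18 days.
Total: 5648 days.

5648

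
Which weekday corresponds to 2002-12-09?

Doomsday rule: the anchor day for the 2000s is Tuesday. For year 02: 2÷12 = 0 r 2, and 2÷4 = 0, so 0+2+0 = 2.
Tuesday + 2 ≡ Thursday — that's 2002's doomsday.
In December the doomsday date is Dec 12.
Dec 9 is 3 days before Dec 12; 3 mod 7 = 3, so Thursday − 3 = Monday.

Monday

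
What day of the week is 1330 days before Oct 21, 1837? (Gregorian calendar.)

First find the weekday of Oct 21, 1837. Doomsday rule: the anchor day for the 1800s is Friday. For year 37: 37÷12 = 3 r 1, and 1÷4 = 0, so 3+1+0 = 4.
Friday + 4 ≡ Tuesday — that's 1837's doomsday.
In October the doomsday date is Oct 10.
Oct 21 is 11 days after Oct 10; 11 mod 7 = 4, so Tuesday + 4 = Saturday.
1330 mod 7 = 0, so 1330 days before a Saturday is Saturday − 0 = Saturday.

Saturday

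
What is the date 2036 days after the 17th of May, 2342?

December 13, 2347

+365 (one year) → May 17, 2343 (1671 left).
+366 (one year; includes Feb 29, 2344) → May 17, 2344 (1305 left).
+365 (one year) → May 17, 2345 (940 left).
+365 (one year) → May 17, 2346 (575 left).
+365 (one year) → May 17, 2347 (210 left).
May has 31 days: +15 → Jun 1, 2347 (195 left).
Jun has 30 days: +30 → Jul 1, 2347 (165 left).
Jul has 31 days: +31 → Aug 1, 2347 (134 left).
Aug has 31 days: +31 → Sep 1, 2347 (103 left).
Sep has 30 days: +30 → Oct 1, 2347 (73 left).
Oct has 31 days: +31 → Nov 1, 2347 (42 left).
Nov has 30 days: +30 → Dec 1, 2347 (12 left).
+12 → Dec 13, 2347.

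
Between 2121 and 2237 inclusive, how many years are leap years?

Multiples of 4 in [2121,2237]: 29.
Of those, multiples of 100: 1 (not leap unless ÷400).
Multiples of 400: 0.
Leap years = 29 − 1 + 0 = 28.

28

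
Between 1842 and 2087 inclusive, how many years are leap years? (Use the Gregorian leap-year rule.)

60

Multiples of 4 in [1842,2087]: 61.
Of those, multiples of 100: 2 (not leap unless ÷400).
Multiples of 400: 1.
Leap years = 61 − 2 + 1 = 60.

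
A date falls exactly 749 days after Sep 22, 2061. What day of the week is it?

Thursday

Sep 22, 2061 is a Thursday.
749 mod 7 = 0, so 749 days after a Thursday is Thursday + 0 = Thursday.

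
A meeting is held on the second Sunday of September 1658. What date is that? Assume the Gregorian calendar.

September 1, 1658 is a Sunday.
The first Sunday is therefore September 1 (same day).
The second Sunday is 1 + 1×7 = September 8.

September 8, 1658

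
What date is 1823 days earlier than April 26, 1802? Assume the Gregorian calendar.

−365 (one year) → Apr 26, 1801 (1458 left).
−365 (one year) → Apr 26, 1800 (1093 left).
−365 (one year) → Apr 26, 1799 (728 left).
−365 (one year) → Apr 26, 1798 (363 left).
−26 → Mar 31, 1798 (end of Mar, 31 days; 337 left).
−31 → Feb 28, 1798 (end of Feb, 28 days; 306 left).
−28 → Jan 31, 1798 (end of Jan, 31 days; 278 left).
−31 → Dec 31, 1797 (end of Dec, 31 days; 247 left).
−31 → Nov 30, 1797 (end of Nov, 30 days; 216 left).
−30 → Oct 31, 1797 (end of Oct, 31 days; 186 left).
−31 → Sep 30, 1797 (end of Sep, 30 days; 155 left).
−30 → Aug 31, 1797 (end of Aug, 31 days; 125 left).
−31 → Jul 31, 1797 (end of Jul, 31 days; 94 left).
−31 → Jun 30, 1797 (end of Jun, 30 days; 63 left).
−30 → May 31, 1797 (end of May, 31 days; 33 left).
−31 → Apr 30, 1797 (end of Apr, 30 days; 2 left).
−2 → Apr 28, 1797.

April 28, 1797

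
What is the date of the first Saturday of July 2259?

July 2, 2259

July 1, 2259 is a Friday.
The first Saturday is therefore July 2 (1 days later).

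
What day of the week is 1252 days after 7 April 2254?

Thursday

Apr 7, 2254 is a Friday.
1252 mod 7 = 6, so 1252 days after a Friday is Friday + 6 = Thursday.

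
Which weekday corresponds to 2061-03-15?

Tuesday

Doomsday rule: the anchor day for the 2000s is Tuesday. For year 61: 61÷12 = 5 r 1, and 1÷4 = 0, so 5+1+0 = 6.
Tuesday + 6 ≡ Monday — that's 2061's doomsday.
In March the doomsday date is Mar 14.
Mar 15 is 1 day after Mar 14; 1 mod 7 = 1, so Monday + 1 = Tuesday.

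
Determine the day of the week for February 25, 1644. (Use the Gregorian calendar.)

Thursday

Doomsday rule: the anchor day for the 1600s is Tuesday. For year 44: 44÷12 = 3 r 8, and 8÷4 = 2, so 3+8+2 = 13.
Tuesday + 13 ≡ Monday — that's 1644's doomsday.
In February the doomsday date is Feb 29 (1644 is a leap year (divisible by 4)).
Feb 25 is 4 days before Feb 29; 4 mod 7 = 4, so Monday − 4 = Thursday.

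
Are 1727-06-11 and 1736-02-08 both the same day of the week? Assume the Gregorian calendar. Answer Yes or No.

From Jun 11, 1727 to Feb 8, 1736 is 3164 days.
3164 mod 7 = 0, so they are the same weekday.
(Jun 11, 1727 is a Wednesday; Feb 8, 1736 is a Wednesday.)

Yes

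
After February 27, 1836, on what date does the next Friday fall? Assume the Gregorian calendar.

March 4, 1836

Feb 27, 1836 is a Saturday.
From Saturday to the next Friday is 6 days.
Feb 27, 1836 + 6 = Mar 4, 1836.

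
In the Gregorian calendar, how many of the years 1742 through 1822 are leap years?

19

Multiples of 4 in [1742,1822]: 20.
Of those, multiples of 100: 1 (not leap unless ÷400).
Multiples of 400: 0.
Leap years = 20 − 1 + 0 = 19.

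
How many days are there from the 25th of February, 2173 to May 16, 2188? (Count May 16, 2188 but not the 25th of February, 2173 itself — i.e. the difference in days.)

5559

Feb 25, 2173 → Feb 25, 2174: 365 days.
Feb 25, 2174 → Feb 25, 2175: 365 days.
Feb 25, 2175 → Feb 25, 2176: 365 days.
Feb 25, 2176 → Feb 25, 2177: 366 days (Feb 29, 2176 is in that span).
Feb 25, 2177 → Feb 25, 2178: 365 days.
Feb 25, 2178 → Feb 25, 2179: 365 days.
Feb 25, 2179 → Feb 25, 2180: 365 days.
Feb 25, 2180 → Feb 25, 2181: 366 days (Feb 29, 2180 is in that span).
Feb 25, 2181 → Feb 25, 2182: 365 days.
Feb 25, 2182 → Feb 25, 2183: 365 days.
Feb 25, 2183 → Feb 25, 2184: 365 days.
Feb 25, 2184 → Feb 25, 2185: 366 days (Feb 29, 2184 is in that span).
Feb 25, 2185 → Feb 25, 2186: 365 days.
Feb 25, 2186 → Feb 25, 2187: 365 days.
Feb 25, 2187 → Feb 25, 2188: 365 days.
Feb 25, 2188 → Mar 25, 2188: 29 days (February has 29).
Mar 25, 2188 → Apr 25, 2188: 31 days (March has 31).
Apr 25, 2188 → May 16, 2188: 21 days.
Total: 5559 days.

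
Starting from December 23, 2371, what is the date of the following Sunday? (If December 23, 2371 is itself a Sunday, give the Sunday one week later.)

Dec 23, 2371 is a Thursday.
From Thursday to the next Sunday is 3 days.
Dec 23, 2371 + 3 = Dec 26, 2371.

December 26, 2371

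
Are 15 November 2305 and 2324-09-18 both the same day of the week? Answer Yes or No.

No

From Nov 15, 2305 to Sep 18, 2324 is 6882 days.
6882 mod 7 = 1, so they are different weekdays.
(Nov 15, 2305 is a Wednesday; Sep 18, 2324 is a Thursday.)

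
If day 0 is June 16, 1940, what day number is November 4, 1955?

5619

Jun 16, 1940 → Jun 16, 1941: 365 days.
Jun 16, 1941 → Jun 16, 1942: 365 days.
Jun 16, 1942 → Jun 16, 1943: 365 days.
Jun 16, 1943 → Jun 16, 1944: 366 days (Feb 29, 1944 is in that span).
Jun 16, 1944 → Jun 16, 1945: 365 days.
Jun 16, 1945 → Jun 16, 1946: 365 days.
Jun 16, 1946 → Jun 16, 1947: 365 days.
Jun 16, 1947 → Jun 16, 1948: 366 days (Feb 29, 1948 is in that span).
Jun 16, 1948 → Jun 16, 1949: 365 days.
Jun 16, 1949 → Jun 16, 1950: 365 days.
Jun 16, 1950 → Jun 16, 1951: 365 days.
Jun 16, 1951 → Jun 16, 1952: 366 days (Feb 29, 1952 is in that span).
Jun 16, 1952 → Jun 16, 1953: 365 days.
Jun 16, 1953 → Jun 16, 1954: 365 days.
Jun 16, 1954 → Jun 16, 1955: 365 days.
Jun 16, 1955 → Jul 16, 1955: 30 days (June has 30).
Jul 16, 1955 → Aug 16, 1955: 31 days (July has 31).
Aug 16, 1955 → Sep 16, 1955: 31 days (August has 31).
Sep 16, 1955 → Oct 16, 1955: 30 days (September has 30).
Oct 16, 1955 → Nov 4, 1955: 19 days.
Total: 5619 days.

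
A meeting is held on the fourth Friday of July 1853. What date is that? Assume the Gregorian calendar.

July 22, 1853

July 1, 1853 is a Friday.
The first Friday is therefore July 1 (same day).
The fourth Friday is 1 + 3×7 = July 22.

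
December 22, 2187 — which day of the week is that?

Doomsday rule: the anchor day for the 2100s is Sunday. For year 87: 87÷12 = 7 r 3, and 3÷4 = 0, so 7+3+0 = 10.
Sunday + 10 ≡ Wednesday — that's 2187's doomsday.
In December the doomsday date is Dec 12.
Dec 22 is 10 days after Dec 12; 10 mod 7 = 3, so Wednesday + 3 = Saturday.

Saturday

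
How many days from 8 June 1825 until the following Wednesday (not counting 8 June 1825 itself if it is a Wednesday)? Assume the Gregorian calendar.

7

Jun 8, 1825 is a Wednesday.
From Wednesday to the next Wednesday is 7 days.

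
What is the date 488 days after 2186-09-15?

January 16, 2188

+365 (one year) → Sep 15, 2187 (123 left).
Sep has 30 days: +16 → Oct 1, 2187 (107 left).
Oct has 31 days: +31 → Nov 1, 2187 (76 left).
Nov has 30 days: +30 → Dec 1, 2187 (46 left).
Dec has 31 days: +31 → Jan 1, 2188 (15 left).
+15 → Jan 16, 2188.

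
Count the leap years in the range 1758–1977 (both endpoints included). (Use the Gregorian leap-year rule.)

Multiples of 4 in [1758,1977]: 55.
Of those, multiples of 100: 2 (not leap unless ÷400).
Multiples of 400: 0.
Leap years = 55 − 2 + 0 = 53.

53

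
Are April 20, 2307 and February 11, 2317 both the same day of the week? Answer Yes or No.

From Apr 20, 2307 to Feb 11, 2317 is 3585 days.
3585 mod 7 = 1, so they are different weekdays.
(Apr 20, 2307 is a Saturday; Feb 11, 2317 is a Sunday.)

No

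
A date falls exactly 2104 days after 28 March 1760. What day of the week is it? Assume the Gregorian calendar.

Tuesday

First find the weekday of Mar 28, 1760. Doomsday rule: the anchor day for the 1700s is Sunday. For year 60: 60÷12 = 5 r 0, and 0÷4 = 0, so 5+0+0 = 5.
Sunday + 5 ≡ Friday — that's 1760's doomsday.
In March the doomsday date is Mar 14.
Mar 28 is 14 days after Mar 14; 14 mod 7 = 0, so Friday + 0 = Friday.
2104 mod 7 = 4, so 2104 days after a Friday is Friday + 4 = Tuesday.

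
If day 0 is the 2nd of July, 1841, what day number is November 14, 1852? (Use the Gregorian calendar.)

4153

Jul 2, 1841 → Jul 2, 1842: 365 days.
Jul 2, 1842 → Jul 2, 1843: 365 days.
Jul 2, 1843 → Jul 2, 1844: 366 days (Feb 29, 1844 is in that span).
Jul 2, 1844 → Jul 2, 1845: 365 days.
Jul 2, 1845 → Jul 2, 1846: 365 days.
Jul 2, 1846 → Jul 2, 1847: 365 days.
Jul 2, 1847 → Jul 2, 1848: 366 days (Feb 29, 1848 is in that span).
Jul 2, 1848 → Jul 2, 1849: 365 days.
Jul 2, 1849 → Jul 2, 1850: 365 days.
Jul 2, 1850 → Jul 2, 1851: 365 days.
Jul 2, 1851 → Jul 2, 1852: 366 days (Feb 29, 1852 is in that span).
Jul 2, 1852 → Aug 2, 1852: 31 days (July has 31).
Aug 2, 1852 → Sep 2, 1852: 31 days (August has 31).
Sep 2, 1852 → Oct 2, 1852: 30 days (September has 30).
Oct 2, 1852 → Nov 2, 1852: 31 days (October has 31).
Nov 2, 1852 → Nov 14, 1852: 12 days.
Total: 4153 days.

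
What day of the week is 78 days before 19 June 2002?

Tuesday

First find the weekday of Jun 19, 2002. Doomsday rule: the anchor day for the 2000s is Tuesday. For year 02: 2÷12 = 0 r 2, and 2÷4 = 0, so 0+2+0 = 2.
Tuesday + 2 ≡ Thursday — that's 2002's doomsday.
In June the doomsday date is Jun 6.
Jun 19 is 13 days after Jun 6; 13 mod 7 = 6, so Thursday + 6 = Wednesday.
78 mod 7 = 1, so 78 days before a Wednesday is Wednesday − 1 = Tuesday.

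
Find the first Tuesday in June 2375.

June 1, 2375 is a Sunday.
The first Tuesday is therefore June 3 (2 days later).

June 3, 2375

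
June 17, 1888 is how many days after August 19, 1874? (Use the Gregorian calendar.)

Aug 19, 1874 → Aug 19, 1875: 365 days.
Aug 19, 1875 → Aug 19, 1876: 366 days (Feb 29, 1876 is in that span).
Aug 19, 1876 → Aug 19, 1877: 365 days.
Aug 19, 1877 → Aug 19, 1878: 365 days.
Aug 19, 1878 → Aug 19, 1879: 365 days.
Aug 19, 1879 → Aug 19, 1880: 366 days (Feb 29, 1880 is in that span).
Aug 19, 1880 → Aug 19, 1881: 365 days.
Aug 19, 1881 → Aug 19, 1882: 365 days.
Aug 19, 1882 → Aug 19, 1883: 365 days.
Aug 19, 1883 → Aug 19, 1884: 366 days (Feb 29, 1884 is in that span).
Aug 19, 1884 → Aug 19, 1885: 365 days.
Aug 19, 1885 → Aug 19, 1886: 365 days.
Aug 19, 1886 → Aug 19, 1887: 365 days.
Aug 19, 1887 → Sep 19, 1887: 31 days (August has 31).
Sep 19, 1887 → Oct 19, 1887: 30 days (September has 30).
Oct 19, 1887 → Nov 19, 1887: 31 days (October has 31).
Nov 19, 1887 → Dec 19, 1887: 30 days (November has 30).
Dec 19, 1887 → Jan 19, 1888: 31 days (December has 31).
Jan 19, 1888 → Feb 19, 1888: 31 days (January has 31).
Feb 19, 1888 → Mar 19, 1888: 29 days (February has 29).
Mar 19, 1888 → Apr 19, 1888: 31 days (March has 31).
Apr 19, 1888 → May 19, 1888: 30 days (April has 30).
May 19, 1888 → Jun 17, 1888: 29 days.
Total: 5051 days.

5051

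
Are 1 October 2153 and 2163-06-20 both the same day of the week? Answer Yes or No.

From Oct 1, 2153 to Jun 20, 2163 is 3549 days.
3549 mod 7 = 0, so they are the same weekday.
(Oct 1, 2153 is a Monday; Jun 20, 2163 is a Monday.)

Yes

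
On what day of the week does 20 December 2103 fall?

Thursday

Doomsday rule: the anchor day for the 2100s is Sunday. For year 03: 3÷12 = 0 r 3, and 3÷4 = 0, so 0+3+0 = 3.
Sunday + 3 ≡ Wednesday — that's 2103's doomsday.
In December the doomsday date is Dec 12.
Dec 20 is 8 days after Dec 12; 8 mod 7 = 1, so Wednesday + 1 = Thursday.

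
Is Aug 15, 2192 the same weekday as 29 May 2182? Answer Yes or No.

Yes

From May 29, 2182 to Aug 15, 2192 is 3731 days.
3731 mod 7 = 0, so they are the same weekday.
(May 29, 2182 is a Wednesday; Aug 15, 2192 is a Wednesday.)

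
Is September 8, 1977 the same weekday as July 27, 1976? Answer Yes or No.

From Jul 27, 1976 to Sep 8, 1977 is 408 days.
408 mod 7 = 2, so they are different weekdays.
(Jul 27, 1976 is a Tuesday; Sep 8, 1977 is a Thursday.)

No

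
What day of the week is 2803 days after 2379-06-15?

Jun 15, 2379 is a Friday.
2803 mod 7 = 3, so 2803 days after a Friday is Friday + 3 = Monday.

Monday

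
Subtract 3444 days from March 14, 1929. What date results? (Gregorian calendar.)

October 9, 1919

−365 (one year) → Mar 14, 1928 (3079 left).
−366 (one year; includes Feb 29, 1928) → Mar 14, 1927 (2713 left).
−365 (one year) → Mar 14, 1926 (2348 left).
−365 (one year) → Mar 14, 1925 (1983 left).
−365 (one year) → Mar 14, 1924 (1618 left).
−366 (one year; includes Feb 29, 1924) → Mar 14, 1923 (1252 left).
−365 (one year) → Mar 14, 1922 (887 left).
−365 (one year) → Mar 14, 1921 (522 left).
−365 (one year) → Mar 14, 1920 (157 left).
−14 → Feb 29, 1920 (end of Feb, 29 days; 143 left).
−29 → Jan 31, 1920 (end of Jan, 31 days; 114 left).
−31 → Dec 31, 1919 (end of Dec, 31 days; 83 left).
−31 → Nov 30, 1919 (end of Nov, 30 days; 52 left).
−30 → Oct 31, 1919 (end of Oct, 31 days; 22 left).
−22 → Oct 9, 1919.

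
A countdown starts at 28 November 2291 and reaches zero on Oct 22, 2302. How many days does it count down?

Nov 28, 2291 → Nov 28, 2292: 366 days (Feb 29, 2292 is in that span).
Nov 28, 2292 → Nov 28, 2293: 365 days.
Nov 28, 2293 → Nov 28, 2294: 365 days.
Nov 28, 2294 → Nov 28, 2295: 365 days.
Nov 28, 2295 → Nov 28, 2296: 366 days (Feb 29, 2296 is in that span).
Nov 28, 2296 → Nov 28, 2297: 365 days.
Nov 28, 2297 → Nov 28, 2298: 365 days.
Nov 28, 2298 → Nov 28, 2299: 365 days.
Nov 28, 2299 → Nov 28, 2300: 365 days.
Nov 28, 2300 → Nov 28, 2301: 365 days.
Nov 28, 2301 → Dec 28, 2301: 30 days (November has 30).
Dec 28, 2301 → Jan 28, 2302: 31 days (December has 31).
Jan 28, 2302 → Feb 28, 2302: 31 days (January has 31).
Feb 28, 2302 → Mar 28, 2302: 28 days (February has 28).
Mar 28, 2302 → Apr 28, 2302: 31 days (March has 31).
Apr 28, 2302 → May 28, 2302: 30 days (April has 30).
May 28, 2302 → Jun 28, 2302: 31 days (May has 31).
Jun 28, 2302 → Jul 28, 2302: 30 days (June has 30).
Jul 28, 2302 → Aug 28, 2302: 31 days (July has 31).
Aug 28, 2302 → Sep 28, 2302: 31 days (August has 31).
Sep 28, 2302 → Oct 22, 2302: 24 days.
Total: 3980 days.

3980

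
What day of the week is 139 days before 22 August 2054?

Sunday

First find the weekday of Aug 22, 2054. Doomsday rule: the anchor day for the 2000s is Tuesday. For year 54: 54÷12 = 4 r 6, and 6÷4 = 1, so 4+6+1 = 11.
Tuesday + 11 ≡ Saturday — that's 2054's doomsday.
In August the doomsday date is Aug 8.
Aug 22 is 14 days after Aug 8; 14 mod 7 = 0, so Saturday + 0 = Saturday.
139 mod 7 = 6, so 139 days before a Saturday is Saturday − 6 = Sunday.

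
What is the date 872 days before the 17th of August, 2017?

March 29, 2015

−365 (one year) → Aug 17, 2016 (507 left).
−366 (one year; includes Feb 29, 2016) → Aug 17, 2015 (141 left).
−17 → Jul 31, 2015 (end of Jul, 31 days; 124 left).
−31 → Jun 30, 2015 (end of Jun, 30 days; 93 left).
−30 → May 31, 2015 (end of May, 31 days; 63 left).
−31 → Apr 30, 2015 (end of Apr, 30 days; 32 left).
−30 → Mar 31, 2015 (end of Mar, 31 days; 2 left).
−2 → Mar 29, 2015.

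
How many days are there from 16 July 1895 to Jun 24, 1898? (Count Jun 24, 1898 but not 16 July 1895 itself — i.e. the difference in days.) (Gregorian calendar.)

1074

Jul 16, 1895 → Jul 16, 1896: 366 days (Feb 29, 1896 is in that span).
Jul 16, 1896 → Jul 16, 1897: 365 days.
Jul 16, 1897 → Aug 16, 1897: 31 days (July has 31).
Aug 16, 1897 → Sep 16, 1897: 31 days (August has 31).
Sep 16, 1897 → Oct 16, 1897: 30 days (September has 30).
Oct 16, 1897 → Nov 16, 1897: 31 days (October has 31).
Nov 16, 1897 → Dec 16, 1897: 30 days (November has 30).
Dec 16, 1897 → Jan 16, 1898: 31 days (December has 31).
Jan 16, 1898 → Feb 16, 1898: 31 days (January has 31).
Feb 16, 1898 → Mar 16, 1898: 28 days (February has 28).
Mar 16, 1898 → Apr 16, 1898: 31 days (March has 31).
Apr 16, 1898 → May 16, 1898: 30 days (April has 30).
May 16, 1898 → Jun 16, 1898: 31 days (May has 31).
Jun 16, 1898 → Jun 24, 1898: 8 days.
Total: 1074 days.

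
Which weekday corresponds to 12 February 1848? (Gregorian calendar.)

Saturday

Doomsday rule: the anchor day for the 1800s is Friday. For year 48: 48÷12 = 4 r 0, and 0÷4 = 0, so 4+0+0 = 4.
Friday + 4 ≡ Tuesday — that's 1848's doomsday.
In February the doomsday date is Feb 29 (1848 is a leap year (divisible by 4)).
Feb 12 is 17 days before Feb 29; 17 mod 7 = 3, so Tuesday − 3 = Saturday.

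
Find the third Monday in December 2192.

December 17, 2192

December 1, 2192 is a Saturday.
The first Monday is therefore December 3 (2 days later).
The third Monday is 3 + 2×7 = December 17.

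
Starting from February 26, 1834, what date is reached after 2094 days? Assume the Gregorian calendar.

November 21, 1839

+365 (one year) → Feb 26, 1835 (1729 left).
+365 (one year) → Feb 26, 1836 (1364 left).
+366 (one year; includes Feb 29, 1836) → Feb 26, 1837 (998 left).
+365 (one year) → Feb 26, 1838 (633 left).
+365 (one year) → Feb 26, 1839 (268 left).
Feb has 28 days: +3 → Mar 1, 1839 (265 left).
Mar has 31 days: +31 → Apr 1, 1839 (234 left).
Apr has 30 days: +30 → May 1, 1839 (204 left).
May has 31 days: +31 → Jun 1, 1839 (173 left).
Jun has 30 days: +30 → Jul 1, 1839 (143 left).
Jul has 31 days: +31 → Aug 1, 1839 (112 left).
Aug has 31 days: +31 → Sep 1, 1839 (81 left).
Sep has 30 days: +30 → Oct 1, 1839 (51 left).
Oct has 31 days: +31 → Nov 1, 1839 (20 left).
+20 → Nov 21, 1839.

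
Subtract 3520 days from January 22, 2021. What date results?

June 4, 2011

−366 (one year; includes Feb 29, 2020) → Jan 22, 2020 (3154 left).
−365 (one year) → Jan 22, 2019 (2789 left).
−365 (one year) → Jan 22, 2018 (2424 left).
−365 (one year) → Jan 22, 2017 (2059 left).
−366 (one year; includes Feb 29, 2016) → Jan 22, 2016 (1693 left).
−365 (one year) → Jan 22, 2015 (1328 left).
−365 (one year) → Jan 22, 2014 (963 left).
−365 (one year) → Jan 22, 2013 (598 left).
−366 (one year; includes Feb 29, 2012) → Jan 22, 2012 (232 left).
−22 → Dec 31, 2011 (end of Dec, 31 days; 210 left).
−31 → Nov 30, 2011 (end of Nov, 30 days; 179 left).
−30 → Oct 31, 2011 (end of Oct, 31 days; 149 left).
−31 → Sep 30, 2011 (end of Sep, 30 days; 118 left).
−30 → Aug 31, 2011 (end of Aug, 31 days; 88 left).
−31 → Jul 31, 2011 (end of Jul, 31 days; 57 left).
−31 → Jun 30, 2011 (end of Jun, 30 days; 26 left).
−26 → Jun 4, 2011.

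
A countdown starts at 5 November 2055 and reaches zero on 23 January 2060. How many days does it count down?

Nov 5, 2055 → Nov 5, 2056: 366 days (Feb 29, 2056 is in that span).
Nov 5, 2056 → Nov 5, 2057: 365 days.
Nov 5, 2057 → Nov 5, 2058: 365 days.
Nov 5, 2058 → Nov 5, 2059: 365 days.
Nov 5, 2059 → Dec 5, 2059: 30 days (November has 30).
Dec 5, 2059 → Jan 5, 2060: 31 days (December has 31).
Jan 5, 2060 → Jan 23, 2060: 18 days.
Total: 1540 days.

1540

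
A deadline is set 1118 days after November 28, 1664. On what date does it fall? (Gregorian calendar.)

+365 (one year) → Nov 28, 1665 (753 left).
+365 (one year) → Nov 28, 1666 (388 left).
Nov has 30 days: +3 → Dec 1, 1666 (385 left).
Dec has 31 days: +31 → Jan 1, 1667 (354 left).
Jan has 31 days: +31 → Feb 1, 1667 (323 left).
Feb has 28 days: +28 → Mar 1, 1667 (295 left).
Mar has 31 days: +31 → Apr 1, 1667 (264 left).
Apr has 30 days: +30 → May 1, 1667 (234 left).
May has 31 days: +31 → Jun 1, 1667 (203 left).
Jun has 30 days: +30 → Jul 1, 1667 (173 left).
Jul has 31 days: +31 → Aug 1, 1667 (142 left).
Aug has 31 days: +31 → Sep 1, 1667 (111 left).
Sep has 30 days: +30 → Oct 1, 1667 (81 left).
Oct has 31 days: +31 → Nov 1, 1667 (50 left).
Nov has 30 days: +30 → Dec 1, 1667 (20 left).
+20 → Dec 21, 1667.

December 21, 1667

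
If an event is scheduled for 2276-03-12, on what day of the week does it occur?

Doomsday rule: the anchor day for the 2200s is Friday. For year 76: 76÷12 = 6 r 4, and 4÷4 = 1, so 6+4+1 = 11.
Friday + 11 ≡ Tuesday — that's 2276's doomsday.
In March the doomsday date is Mar 14.
Mar 12 is 2 days before Mar 14; 2 mod 7 = 2, so Tuesday − 2 = Sunday.

Sunday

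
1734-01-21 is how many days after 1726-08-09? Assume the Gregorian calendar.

Aug 9, 1726 → Aug 9, 1727: 365 days.
Aug 9, 1727 → Aug 9, 1728: 366 days (Feb 29, 1728 is in that span).
Aug 9, 1728 → Aug 9, 1729: 365 days.
Aug 9, 1729 → Aug 9, 1730: 365 days.
Aug 9, 1730 → Aug 9, 1731: 365 days.
Aug 9, 1731 → Aug 9, 1732: 366 days (Feb 29, 1732 is in that span).
Aug 9, 1732 → Aug 9, 1733: 365 days.
Aug 9, 1733 → Sep 9, 1733: 31 days (August has 31).
Sep 9, 1733 → Oct 9, 1733: 30 days (September has 30).
Oct 9, 1733 → Nov 9, 1733: 31 days (October has 31).
Nov 9, 1733 → Dec 9, 1733: 30 days (November has 30).
Dec 9, 1733 → Jan 9, 1734: 31 days (December has 31).
Jan 9, 1734 → Jan 21, 1734: 12 days.
Total: 2722 days.

2722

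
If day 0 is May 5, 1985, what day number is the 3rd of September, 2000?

5600

May 5, 1985 → May 5, 1986: 365 days.
May 5, 1986 → May 5, 1987: 365 days.
May 5, 1987 → May 5, 1988: 366 days (Feb 29, 1988 is in that span).
May 5, 1988 → May 5, 1989: 365 days.
May 5, 1989 → May 5, 1990: 365 days.
May 5, 1990 → May 5, 1991: 365 days.
May 5, 1991 → May 5, 1992: 366 days (Feb 29, 1992 is in that span).
May 5, 1992 → May 5, 1993: 365 days.
May 5, 1993 → May 5, 1994: 365 days.
May 5, 1994 → May 5, 1995: 365 days.
May 5, 1995 → May 5, 1996: 366 days (Feb 29, 1996 is in that span).
May 5, 1996 → May 5, 1997: 365 days.
May 5, 1997 → May 5, 1998: 365 days.
May 5, 1998 → May 5, 1999: 365 days.
May 5, 1999 → May 5, 2000: 366 days (Feb 29, 2000 is in that span).
May 5, 2000 → Jun 5, 2000: 31 days (May has 31).
Jun 5, 2000 → Jul 5, 2000: 30 days (June has 30).
Jul 5, 2000 → Aug 5, 2000: 31 days (July has 31).
Aug 5, 2000 → Sep 3, 2000: 29 days.
Total: 5600 days.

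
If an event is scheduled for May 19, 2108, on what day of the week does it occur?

Doomsday rule: the anchor day for the 2100s is Sunday. For year 08: 8÷12 = 0 r 8, and 8÷4 = 2, so 0+8+2 = 10.
Sunday + 10 ≡ Wednesday — that's 2108's doomsday.
In May the doomsday date is May 9.
May 19 is 10 days after May 9; 10 mod 7 = 3, so Wednesday + 3 = Saturday.

Saturday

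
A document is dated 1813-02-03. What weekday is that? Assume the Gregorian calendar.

January 1, 1813 is a Friday.
Jan 1, 1813 → Feb 1, 1813: 31 days (January has 31).
Feb 1, 1813 → Feb 3, 1813: 2 days.
Total: 33 days.
33 mod 7 = 5, so Friday + 5 = Wednesday.

Wednesday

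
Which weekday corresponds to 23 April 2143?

Tuesday

Doomsday rule: the anchor day for the 2100s is Sunday. For year 43: 43÷12 = 3 r 7, and 7÷4 = 1, so 3+7+1 = 11.
Sunday + 11 ≡ Thursday — that's 2143's doomsday.
In April the doomsday date is Apr 4.
Apr 23 is 19 days after Apr 4; 19 mod 7 = 5, so Thursday + 5 = Tuesday.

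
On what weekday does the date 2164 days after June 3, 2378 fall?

Jun 3, 2378 is a Saturday.
2164 mod 7 = 1, so 2164 days after a Saturday is Saturday + 1 = Sunday.

Sunday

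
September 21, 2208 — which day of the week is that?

Doomsday rule: the anchor day for the 2200s is Friday. For year 08: 8÷12 = 0 r 8, and 8÷4 = 2, so 0+8+2 = 10.
Friday + 10 ≡ Monday — that's 2208's doomsday.
In September the doomsday date is Sep 5.
Sep 21 is 16 days after Sep 5; 16 mod 7 = 2, so Monday + 2 = Wednesday.

Wednesday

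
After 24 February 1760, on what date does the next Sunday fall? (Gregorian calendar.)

March 2, 1760

Feb 24, 1760 is a Sunday.
From Sunday to the next Sunday is 7 days.
Feb 24, 1760 + 7 = Mar 2, 1760.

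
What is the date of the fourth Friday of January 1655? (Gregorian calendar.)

January 1, 1655 is a Friday.
The first Friday is therefore January 1 (same day).
The fourth Friday is 1 + 3×7 = January 22.

January 22, 1655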